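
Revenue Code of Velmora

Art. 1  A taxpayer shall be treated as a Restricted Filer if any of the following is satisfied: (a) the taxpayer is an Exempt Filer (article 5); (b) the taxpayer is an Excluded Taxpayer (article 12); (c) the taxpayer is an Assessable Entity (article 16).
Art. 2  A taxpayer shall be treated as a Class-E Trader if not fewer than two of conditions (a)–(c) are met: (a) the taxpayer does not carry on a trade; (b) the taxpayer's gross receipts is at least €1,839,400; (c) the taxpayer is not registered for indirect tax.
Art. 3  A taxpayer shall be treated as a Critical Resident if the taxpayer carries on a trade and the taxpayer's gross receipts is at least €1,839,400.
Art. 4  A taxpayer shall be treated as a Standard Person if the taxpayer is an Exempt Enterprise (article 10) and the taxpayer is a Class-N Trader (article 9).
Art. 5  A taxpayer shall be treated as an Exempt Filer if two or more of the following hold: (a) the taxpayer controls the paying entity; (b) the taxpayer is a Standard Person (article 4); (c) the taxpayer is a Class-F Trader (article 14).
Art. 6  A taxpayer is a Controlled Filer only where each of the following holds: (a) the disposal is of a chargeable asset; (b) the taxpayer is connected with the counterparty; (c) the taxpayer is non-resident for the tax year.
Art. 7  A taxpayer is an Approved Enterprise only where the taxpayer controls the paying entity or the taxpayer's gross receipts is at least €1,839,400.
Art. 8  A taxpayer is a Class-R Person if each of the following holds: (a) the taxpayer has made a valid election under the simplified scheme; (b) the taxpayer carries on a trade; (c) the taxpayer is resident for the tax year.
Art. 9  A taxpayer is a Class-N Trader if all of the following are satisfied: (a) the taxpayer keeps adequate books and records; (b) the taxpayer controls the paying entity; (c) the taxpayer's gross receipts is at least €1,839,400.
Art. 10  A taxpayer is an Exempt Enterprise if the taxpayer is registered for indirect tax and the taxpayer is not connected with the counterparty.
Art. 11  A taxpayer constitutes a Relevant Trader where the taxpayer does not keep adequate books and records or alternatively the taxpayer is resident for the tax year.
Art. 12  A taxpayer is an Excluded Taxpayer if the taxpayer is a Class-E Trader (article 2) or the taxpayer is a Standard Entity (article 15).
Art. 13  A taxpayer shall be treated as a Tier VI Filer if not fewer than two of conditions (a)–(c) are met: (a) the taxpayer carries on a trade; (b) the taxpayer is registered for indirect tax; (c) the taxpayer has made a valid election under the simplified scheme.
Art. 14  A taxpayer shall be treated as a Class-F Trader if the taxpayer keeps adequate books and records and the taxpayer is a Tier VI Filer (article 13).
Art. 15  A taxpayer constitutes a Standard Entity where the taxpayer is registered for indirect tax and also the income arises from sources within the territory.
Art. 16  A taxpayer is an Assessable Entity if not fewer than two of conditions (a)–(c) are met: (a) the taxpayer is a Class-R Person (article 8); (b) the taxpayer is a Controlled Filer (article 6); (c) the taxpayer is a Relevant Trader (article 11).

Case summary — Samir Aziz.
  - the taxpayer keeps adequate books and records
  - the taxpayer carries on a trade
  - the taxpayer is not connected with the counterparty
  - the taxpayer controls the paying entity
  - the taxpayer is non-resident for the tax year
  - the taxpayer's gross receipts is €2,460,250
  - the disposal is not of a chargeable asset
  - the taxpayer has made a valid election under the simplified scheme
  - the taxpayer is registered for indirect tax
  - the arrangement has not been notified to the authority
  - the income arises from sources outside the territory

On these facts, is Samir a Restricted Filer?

Yes

article 10 — Exempt Enterprise: [the taxpayer is registered for indirect tax? yes] AND [the taxpayer is not connected with the counterparty? yes] → satisfied.
article 9 — Class-N Trader: [the taxpayer keeps adequate books and records? yes] AND [the taxpayer controls the paying entity? yes] AND [taxpayer's gross receipts: €2,460,250 ≥ €1,839,400? yes] → satisfied.
article 4 — Standard Person: [Exempt Enterprise (article 10)? yes] AND [Class-N Trader (article 9)? yes] → satisfied.
article 13 — Tier VI Filer: the taxpayer carries on a trade? yes; the taxpayer is registered for indirect tax? yes; the taxpayer has made a valid election under the simplified scheme? yes — 3 of 3 hold (need ≥2) → satisfied.
article 14 — Class-F Trader: [the taxpayer keeps adequate books and records? yes] AND [Tier VI Filer (article 13)? yes] → satisfied.
article 5 — Exempt Filer: the taxpayer controls the paying entity? yes; Standard Person (article 4)? yes; Class-F Trader (article 14)? yes — 3 of 3 hold (need ≥2) → satisfied.
article 2 — Class-E Trader: the taxpayer does not carry on a trade? no; taxpayer's gross receipts: €2,460,250 ≥ €1,839,400? yes; the taxpayer is not registered for indirect tax? no — 1 of 3 hold (need ≥2) → not satisfied.
article 15 — Standard Entity: [the taxpayer is registered for indirect tax? yes] AND [the income arises from sources within the territory? no] → not satisfied.
article 12 — Excluded Taxpayer: [Class-E Trader (article 2)? no] OR [Standard Entity (article 15)? no] → not satisfied.
article 8 — Class-R Person: [the taxpayer has made a valid election under the simplified scheme? yes] AND [the taxpayer carries on a trade? yes] AND [the taxpayer is resident for the tax year? no] → not satisfied.
article 6 — Controlled Filer: [the disposal is of a chargeable asset? no] AND [the taxpayer is connected with the counterparty? no] AND [the taxpayer is non-resident for the tax year? yes] → not satisfied.
article 11 — Relevant Trader: [the taxpayer does not keep adequate books and records? no] OR [the taxpayer is resident for the tax year? no] → not satisfied.
article 16 — Assessable Entity: Class-R Person (article 8)? no; Controlled Filer (article 6)? no; Relevant Trader (article 11)? no — 0 of 3 hold (need ≥2) → not satisfied.
article 1 — Restricted Filer: [Exempt Filer (article 5)? yes] OR [Excluded Taxpayer (article 12)? no] OR [Assessable Entity (article 16)? no] → satisfied.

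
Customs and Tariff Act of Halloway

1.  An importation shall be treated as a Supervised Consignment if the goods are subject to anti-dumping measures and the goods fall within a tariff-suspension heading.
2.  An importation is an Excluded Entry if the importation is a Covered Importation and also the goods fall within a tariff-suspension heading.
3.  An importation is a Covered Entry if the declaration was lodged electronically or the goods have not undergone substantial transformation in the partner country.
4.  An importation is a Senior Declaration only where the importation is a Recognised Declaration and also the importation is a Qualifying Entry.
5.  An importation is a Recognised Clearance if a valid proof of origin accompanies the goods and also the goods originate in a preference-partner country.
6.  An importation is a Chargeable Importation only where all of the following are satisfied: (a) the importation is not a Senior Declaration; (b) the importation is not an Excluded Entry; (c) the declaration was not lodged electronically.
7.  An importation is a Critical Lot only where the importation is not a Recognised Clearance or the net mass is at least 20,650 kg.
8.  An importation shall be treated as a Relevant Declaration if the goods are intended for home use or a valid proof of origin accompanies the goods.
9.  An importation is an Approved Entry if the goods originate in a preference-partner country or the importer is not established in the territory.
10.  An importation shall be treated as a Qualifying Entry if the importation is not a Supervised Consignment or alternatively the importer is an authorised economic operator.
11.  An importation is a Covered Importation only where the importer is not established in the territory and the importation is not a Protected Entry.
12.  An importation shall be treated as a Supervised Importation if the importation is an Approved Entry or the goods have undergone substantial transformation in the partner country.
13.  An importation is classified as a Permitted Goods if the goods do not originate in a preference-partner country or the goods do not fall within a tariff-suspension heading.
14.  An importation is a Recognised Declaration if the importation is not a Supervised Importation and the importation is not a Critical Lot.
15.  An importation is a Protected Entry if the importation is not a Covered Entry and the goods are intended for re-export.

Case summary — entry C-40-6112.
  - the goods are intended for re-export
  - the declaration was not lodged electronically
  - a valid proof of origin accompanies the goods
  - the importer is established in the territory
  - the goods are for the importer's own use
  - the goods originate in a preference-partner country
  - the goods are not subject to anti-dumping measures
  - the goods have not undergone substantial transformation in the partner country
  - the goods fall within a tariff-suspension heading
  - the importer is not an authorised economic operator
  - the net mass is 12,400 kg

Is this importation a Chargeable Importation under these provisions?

Under paragraph 9: the goods originate in a preference-partner country? yes; or the importer is not established in the territory? no. So the importation is an Approved Entry.
Under paragraph 12: Approved Entry (paragraph 9)? yes; or the goods have undergone substantial transformation in the partner country? no. So the importation is a Supervised Importation.
Under paragraph 5: a valid proof of origin accompanies the goods? yes; and the goods originate in a preference-partner country? yes. So the importation is a Recognised Clearance.
Under paragraph 7: not a Recognised Clearance (paragraph 5)? no; or net mass: 12,400 kg ≥ 20,650 kg? no. So the importation is not a Critical Lot.
Under paragraph 14: not a Supervised Importation (paragraph 12)? no; and not a Critical Lot (paragraph 7)? yes. So the importation is not a Recognised Declaration.
Under paragraph 1: the goods are subject to anti-dumping measures? no; and the goods fall within a tariff-suspension heading? yes. So the importation is not a Supervised Consignment.
Under paragraph 10: not a Supervised Consignment (paragraph 1)? yes; or the importer is an authorised economic operator? no. So the importation is a Qualifying Entry.
Under paragraph 4: Recognised Declaration (paragraph 14)? no; and Qualifying Entry (paragraph 10)? yes. So the importation is not a Senior Declaration.
Under paragraph 3: the declaration was lodged electronically? no; or the goods have not undergone substantial transformation in the partner country? yes. So the importation is a Covered Entry.
Under paragraph 15: not a Covered Entry (paragraph 3)? no; and the goods are intended for re-export? yes. So the importation is not a Protected Entry.
Under paragraph 11: the importer is not established in the territory? no; and not a Protected Entry (paragraph 15)? yes. So the importation is not a Covered Importation.
Under paragraph 2: Covered Importation (paragraph 11)? no; and the goods fall within a tariff-suspension heading? yes. So the importation is not an Excluded Entry.
Under paragraph 6: not a Senior Declaration (paragraph 4)? yes; and not an Excluded Entry (paragraph 2)? yes; and the declaration was not lodged electronically? yes. So the importation is a Chargeable Importation.

Yes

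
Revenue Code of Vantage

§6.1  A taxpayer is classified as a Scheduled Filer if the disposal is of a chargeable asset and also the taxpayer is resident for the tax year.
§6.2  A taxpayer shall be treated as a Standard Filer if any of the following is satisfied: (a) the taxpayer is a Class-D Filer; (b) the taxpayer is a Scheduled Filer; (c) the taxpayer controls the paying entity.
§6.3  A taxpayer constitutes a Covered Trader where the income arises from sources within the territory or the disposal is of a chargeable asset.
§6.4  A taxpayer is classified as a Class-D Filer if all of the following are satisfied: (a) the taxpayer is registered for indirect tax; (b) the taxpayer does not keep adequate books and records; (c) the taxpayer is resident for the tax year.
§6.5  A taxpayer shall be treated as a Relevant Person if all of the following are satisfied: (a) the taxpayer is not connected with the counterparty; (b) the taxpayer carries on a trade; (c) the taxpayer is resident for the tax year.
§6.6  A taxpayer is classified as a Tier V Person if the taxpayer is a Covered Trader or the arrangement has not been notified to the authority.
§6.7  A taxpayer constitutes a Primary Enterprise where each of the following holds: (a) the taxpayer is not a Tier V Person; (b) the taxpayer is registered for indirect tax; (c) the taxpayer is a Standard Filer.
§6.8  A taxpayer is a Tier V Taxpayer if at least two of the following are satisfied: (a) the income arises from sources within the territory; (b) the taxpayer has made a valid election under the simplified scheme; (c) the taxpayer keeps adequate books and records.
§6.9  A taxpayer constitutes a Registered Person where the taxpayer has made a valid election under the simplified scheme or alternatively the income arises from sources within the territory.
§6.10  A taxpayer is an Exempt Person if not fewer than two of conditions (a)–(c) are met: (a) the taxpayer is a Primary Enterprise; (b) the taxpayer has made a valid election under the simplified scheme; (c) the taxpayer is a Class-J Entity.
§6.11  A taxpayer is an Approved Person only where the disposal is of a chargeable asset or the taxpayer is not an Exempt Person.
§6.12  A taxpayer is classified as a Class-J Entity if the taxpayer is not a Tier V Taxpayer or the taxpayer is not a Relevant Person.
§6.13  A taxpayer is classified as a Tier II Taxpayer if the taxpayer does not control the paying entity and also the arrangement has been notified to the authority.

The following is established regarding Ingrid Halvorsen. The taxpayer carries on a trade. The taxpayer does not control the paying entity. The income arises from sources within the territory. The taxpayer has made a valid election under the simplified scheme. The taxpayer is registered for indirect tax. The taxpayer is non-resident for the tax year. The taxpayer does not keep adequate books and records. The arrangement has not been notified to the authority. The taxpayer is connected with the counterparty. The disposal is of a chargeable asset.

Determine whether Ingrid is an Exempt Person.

§6.3 — Covered Trader: [the income arises from sources within the territory? yes] OR [the disposal is of a chargeable asset? yes] → satisfied.
§6.6 — Tier V Person: [Covered Trader (§6.3)? yes] OR [the arrangement has not been notified to the authority? yes] → satisfied.
§6.4 — Class-D Filer: [the taxpayer is registered for indirect tax? yes] AND [the taxpayer does not keep adequate books and records? yes] AND [the taxpayer is resident for the tax year? no] → not satisfied.
§6.1 — Scheduled Filer: [the disposal is of a chargeable asset? yes] AND [the taxpayer is resident for the tax year? no] → not satisfied.
§6.2 — Standard Filer: [Class-D Filer (§6.4)? no] OR [Scheduled Filer (§6.1)? no] OR [the taxpayer controls the paying entity? no] → not satisfied.
§6.7 — Primary Enterprise: [not a Tier V Person (§6.6)? no] AND [the taxpayer is registered for indirect tax? yes] AND [Standard Filer (§6.2)? no] → not satisfied.
§6.8 — Tier V Taxpayer: the income arises from sources within the territory? yes; the taxpayer has made a valid election under the simplified scheme? yes; the taxpayer keeps adequate books and records? no — 2 of 3 hold (need ≥2) → satisfied.
§6.5 — Relevant Person: [the taxpayer is not connected with the counterparty? no] AND [the taxpayer carries on a trade? yes] AND [the taxpayer is resident for the tax year? no] → not satisfied.
§6.12 — Class-J Entity: [not a Tier V Taxpayer (§6.8)? no] OR [not a Relevant Person (§6.5)? yes] → satisfied.
§6.10 — Exempt Person: Primary Enterprise (§6.7)? no; the taxpayer has made a valid election under the simplified scheme? yes; Class-J Entity (§6.12)? yes — 2 of 3 hold (need ≥2) → satisfied.

Yes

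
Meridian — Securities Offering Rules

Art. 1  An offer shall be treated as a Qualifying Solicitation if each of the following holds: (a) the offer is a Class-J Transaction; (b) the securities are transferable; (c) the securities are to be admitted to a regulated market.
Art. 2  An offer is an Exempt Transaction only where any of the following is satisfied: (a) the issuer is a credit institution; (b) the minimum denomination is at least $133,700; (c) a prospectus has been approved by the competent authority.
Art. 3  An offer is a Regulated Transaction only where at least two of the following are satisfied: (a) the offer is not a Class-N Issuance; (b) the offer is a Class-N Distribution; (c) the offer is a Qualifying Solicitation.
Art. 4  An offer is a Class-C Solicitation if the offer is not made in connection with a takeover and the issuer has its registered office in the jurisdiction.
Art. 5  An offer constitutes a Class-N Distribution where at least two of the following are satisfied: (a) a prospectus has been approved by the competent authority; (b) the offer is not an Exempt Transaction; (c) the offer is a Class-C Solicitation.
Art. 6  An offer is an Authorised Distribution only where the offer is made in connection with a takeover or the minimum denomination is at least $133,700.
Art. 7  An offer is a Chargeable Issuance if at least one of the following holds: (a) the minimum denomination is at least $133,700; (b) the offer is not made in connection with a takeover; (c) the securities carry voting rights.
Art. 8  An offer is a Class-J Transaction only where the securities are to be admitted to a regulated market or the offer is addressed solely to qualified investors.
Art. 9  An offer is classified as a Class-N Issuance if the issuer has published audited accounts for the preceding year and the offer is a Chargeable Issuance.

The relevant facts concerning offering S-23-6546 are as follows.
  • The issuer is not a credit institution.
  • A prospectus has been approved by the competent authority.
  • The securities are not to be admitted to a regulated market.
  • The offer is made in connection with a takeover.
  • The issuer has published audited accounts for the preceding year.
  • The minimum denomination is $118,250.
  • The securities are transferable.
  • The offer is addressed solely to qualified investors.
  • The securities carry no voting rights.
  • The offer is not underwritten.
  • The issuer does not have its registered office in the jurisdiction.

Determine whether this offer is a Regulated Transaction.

article 7 — Chargeable Issuance: [minimum denomination: $118,250 ≥ $133,700? no] OR [the offer is not made in connection with a takeover? no] OR [the securities carry voting rights? no] → not satisfied.
article 9 — Class-N Issuance: [the issuer has published audited accounts for the preceding year? yes] AND [Chargeable Issuance (article 7)? no] → not satisfied.
article 2 — Exempt Transaction: [the issuer is a credit institution? no] OR [minimum denomination: $118,250 ≥ $133,700? no] OR [a prospectus has been approved by the competent authority? yes] → satisfied.
article 4 — Class-C Solicitation: [the offer is not made in connection with a takeover? no] AND [the issuer has its registered office in the jurisdiction? no] → not satisfied.
article 5 — Class-N Distribution: a prospectus has been approved by the competent authority? yes; not an Exempt Transaction (article 2)? no; Class-C Solicitation (article 4)? no — 1 of 3 hold (need ≥2) → not satisfied.
article 8 — Class-J Transaction: [the securities are to be admitted to a regulated market? no] OR [the offer is addressed solely to qualified investors? yes] → satisfied.
article 1 — Qualifying Solicitation: [Class-J Transaction (article 8)? yes] AND [the securities are transferable? yes] AND [the securities are to be admitted to a regulated market? no] → not satisfied.
article 3 — Regulated Transaction: not a Class-N Issuance (article 9)? yes; Class-N Distribution (article 5)? no; Qualifying Solicitation (article 1)? no — 1 of 3 hold (need ≥2) → not satisfied.

No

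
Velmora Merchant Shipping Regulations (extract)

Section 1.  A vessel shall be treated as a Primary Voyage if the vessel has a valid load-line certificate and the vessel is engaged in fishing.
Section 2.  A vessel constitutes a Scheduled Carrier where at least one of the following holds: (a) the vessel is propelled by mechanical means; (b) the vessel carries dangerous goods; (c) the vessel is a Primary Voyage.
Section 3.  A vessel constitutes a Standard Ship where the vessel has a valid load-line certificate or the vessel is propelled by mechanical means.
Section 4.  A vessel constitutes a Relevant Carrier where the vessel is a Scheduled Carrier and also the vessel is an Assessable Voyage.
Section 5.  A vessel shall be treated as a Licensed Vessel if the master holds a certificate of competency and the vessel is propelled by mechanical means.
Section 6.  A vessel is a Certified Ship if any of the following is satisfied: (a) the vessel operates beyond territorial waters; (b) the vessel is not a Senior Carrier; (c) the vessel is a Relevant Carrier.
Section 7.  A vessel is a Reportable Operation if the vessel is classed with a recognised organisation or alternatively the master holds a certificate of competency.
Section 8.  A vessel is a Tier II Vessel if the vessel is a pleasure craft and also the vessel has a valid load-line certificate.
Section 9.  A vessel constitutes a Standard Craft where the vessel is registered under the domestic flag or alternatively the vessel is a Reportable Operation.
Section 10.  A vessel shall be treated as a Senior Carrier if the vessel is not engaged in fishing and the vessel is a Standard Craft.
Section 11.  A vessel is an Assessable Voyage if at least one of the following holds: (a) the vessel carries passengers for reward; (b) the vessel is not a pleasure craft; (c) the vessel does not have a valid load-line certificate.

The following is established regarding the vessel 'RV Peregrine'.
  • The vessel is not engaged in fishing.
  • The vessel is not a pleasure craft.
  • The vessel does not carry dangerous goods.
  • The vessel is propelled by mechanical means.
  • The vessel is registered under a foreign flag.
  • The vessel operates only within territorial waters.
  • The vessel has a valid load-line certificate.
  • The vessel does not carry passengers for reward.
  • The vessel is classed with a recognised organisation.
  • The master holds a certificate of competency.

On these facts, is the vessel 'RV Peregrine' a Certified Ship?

Yes

Under section 7: the vessel is classed with a recognised organisation? yes; or the master holds a certificate of competency? yes. So the vessel is a Reportable Operation.
Under section 9: the vessel is registered under the domestic flag? no; or Reportable Operation (section 7)? yes. So the vessel is a Standard Craft.
Under section 10: the vessel is not engaged in fishing? yes; and Standard Craft (section 9)? yes. So the vessel is a Senior Carrier.
Under section 1: the vessel has a valid load-line certificate? yes; and the vessel is engaged in fishing? no. So the vessel is not a Primary Voyage.
Under section 2: the vessel is propelled by mechanical means? yes; or the vessel carries dangerous goods? no; or Primary Voyage (section 1)? no. So the vessel is a Scheduled Carrier.
Under section 11: the vessel carries passengers for reward? no; or the vessel is not a pleasure craft? yes; or the vessel does not have a valid load-line certificate? no. So the vessel is an Assessable Voyage.
Under section 4: Scheduled Carrier (section 2)? yes; and Assessable Voyage (section 11)? yes. So the vessel is a Relevant Carrier.
Under section 6: the vessel operates beyond territorial waters? no; or not a Senior Carrier (section 10)? no; or Relevant Carrier (section 4)? yes. So the vessel is a Certified Ship.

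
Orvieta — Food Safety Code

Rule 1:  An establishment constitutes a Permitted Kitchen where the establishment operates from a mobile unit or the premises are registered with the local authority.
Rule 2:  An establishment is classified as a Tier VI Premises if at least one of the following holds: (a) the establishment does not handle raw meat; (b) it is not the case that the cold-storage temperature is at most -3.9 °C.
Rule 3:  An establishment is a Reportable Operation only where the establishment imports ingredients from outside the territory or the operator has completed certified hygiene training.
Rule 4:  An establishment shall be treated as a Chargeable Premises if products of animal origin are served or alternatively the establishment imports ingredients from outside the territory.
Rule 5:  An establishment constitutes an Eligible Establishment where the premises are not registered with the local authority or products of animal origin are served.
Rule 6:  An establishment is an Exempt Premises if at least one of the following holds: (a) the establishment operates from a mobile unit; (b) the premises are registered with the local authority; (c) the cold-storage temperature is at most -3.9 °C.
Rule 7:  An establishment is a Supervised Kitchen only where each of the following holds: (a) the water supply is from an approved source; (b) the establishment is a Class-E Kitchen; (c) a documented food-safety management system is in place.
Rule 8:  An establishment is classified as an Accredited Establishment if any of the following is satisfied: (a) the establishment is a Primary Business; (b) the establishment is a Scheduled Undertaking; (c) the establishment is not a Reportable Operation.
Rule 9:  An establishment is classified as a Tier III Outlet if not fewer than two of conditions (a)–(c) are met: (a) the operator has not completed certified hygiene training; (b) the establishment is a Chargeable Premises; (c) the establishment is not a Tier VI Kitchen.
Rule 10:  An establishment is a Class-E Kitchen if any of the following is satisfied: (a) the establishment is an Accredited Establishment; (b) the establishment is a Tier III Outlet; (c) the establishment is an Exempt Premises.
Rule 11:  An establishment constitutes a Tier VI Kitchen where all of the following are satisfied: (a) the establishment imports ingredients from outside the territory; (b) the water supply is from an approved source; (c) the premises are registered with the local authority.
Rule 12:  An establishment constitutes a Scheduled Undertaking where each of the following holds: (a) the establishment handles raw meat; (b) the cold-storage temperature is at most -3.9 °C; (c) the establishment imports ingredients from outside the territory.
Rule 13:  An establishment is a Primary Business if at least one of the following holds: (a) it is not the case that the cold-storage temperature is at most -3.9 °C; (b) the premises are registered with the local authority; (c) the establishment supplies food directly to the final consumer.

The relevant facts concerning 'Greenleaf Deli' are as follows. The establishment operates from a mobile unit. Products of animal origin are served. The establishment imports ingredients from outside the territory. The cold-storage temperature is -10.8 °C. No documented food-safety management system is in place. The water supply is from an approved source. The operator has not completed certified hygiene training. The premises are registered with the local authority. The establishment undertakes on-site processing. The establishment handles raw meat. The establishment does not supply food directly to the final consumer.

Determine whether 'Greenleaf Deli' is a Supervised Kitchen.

No

rule 13 — Primary Business: [cold-storage temperature: -10.8 °C ≤ -3.9 °C? yes, so negated condition no] OR [the premises are registered with the local authority? yes] OR [the establishment supplies food directly to the final consumer? no] → satisfied.
rule 12 — Scheduled Undertaking: [the establishment handles raw meat? yes] AND [cold-storage temperature: -10.8 °C ≤ -3.9 °C? yes] AND [the establishment imports ingredients from outside the territory? yes] → satisfied.
rule 3 — Reportable Operation: [the establishment imports ingredients from outside the territory? yes] OR [the operator has completed certified hygiene training? no] → satisfied.
rule 8 — Accredited Establishment: [Primary Business (rule 13)? yes] OR [Scheduled Undertaking (rule 12)? yes] OR [not a Reportable Operation (rule 3)? no] → satisfied.
rule 4 — Chargeable Premises: [products of animal origin are served? yes] OR [the establishment imports ingredients from outside the territory? yes] → satisfied.
rule 11 — Tier VI Kitchen: [the establishment imports ingredients from outside the territory? yes] AND [the water supply is from an approved source? yes] AND [the premises are registered with the local authority? yes] → satisfied.
rule 9 — Tier III Outlet: the operator has not completed certified hygiene training? yes; Chargeable Premises (rule 4)? yes; not a Tier VI Kitchen (rule 11)? no — 2 of 3 hold (need ≥2) → satisfied.
rule 6 — Exempt Premises: [the establishment operates from a mobile unit? yes] OR [the premises are registered with the local authority? yes] OR [cold-storage temperature: -10.8 °C ≤ -3.9 °C? yes] → satisfied.
rule 10 — Class-E Kitchen: [Accredited Establishment (rule 8)? yes] OR [Tier III Outlet (rule 9)? yes] OR [Exempt Premises (rule 6)? yes] → satisfied.
rule 7 — Supervised Kitchen: [the water supply is from an approved source? yes] AND [Class-E Kitchen (rule 10)? yes] AND [a documented food-safety management system is in place? no] → not satisfied.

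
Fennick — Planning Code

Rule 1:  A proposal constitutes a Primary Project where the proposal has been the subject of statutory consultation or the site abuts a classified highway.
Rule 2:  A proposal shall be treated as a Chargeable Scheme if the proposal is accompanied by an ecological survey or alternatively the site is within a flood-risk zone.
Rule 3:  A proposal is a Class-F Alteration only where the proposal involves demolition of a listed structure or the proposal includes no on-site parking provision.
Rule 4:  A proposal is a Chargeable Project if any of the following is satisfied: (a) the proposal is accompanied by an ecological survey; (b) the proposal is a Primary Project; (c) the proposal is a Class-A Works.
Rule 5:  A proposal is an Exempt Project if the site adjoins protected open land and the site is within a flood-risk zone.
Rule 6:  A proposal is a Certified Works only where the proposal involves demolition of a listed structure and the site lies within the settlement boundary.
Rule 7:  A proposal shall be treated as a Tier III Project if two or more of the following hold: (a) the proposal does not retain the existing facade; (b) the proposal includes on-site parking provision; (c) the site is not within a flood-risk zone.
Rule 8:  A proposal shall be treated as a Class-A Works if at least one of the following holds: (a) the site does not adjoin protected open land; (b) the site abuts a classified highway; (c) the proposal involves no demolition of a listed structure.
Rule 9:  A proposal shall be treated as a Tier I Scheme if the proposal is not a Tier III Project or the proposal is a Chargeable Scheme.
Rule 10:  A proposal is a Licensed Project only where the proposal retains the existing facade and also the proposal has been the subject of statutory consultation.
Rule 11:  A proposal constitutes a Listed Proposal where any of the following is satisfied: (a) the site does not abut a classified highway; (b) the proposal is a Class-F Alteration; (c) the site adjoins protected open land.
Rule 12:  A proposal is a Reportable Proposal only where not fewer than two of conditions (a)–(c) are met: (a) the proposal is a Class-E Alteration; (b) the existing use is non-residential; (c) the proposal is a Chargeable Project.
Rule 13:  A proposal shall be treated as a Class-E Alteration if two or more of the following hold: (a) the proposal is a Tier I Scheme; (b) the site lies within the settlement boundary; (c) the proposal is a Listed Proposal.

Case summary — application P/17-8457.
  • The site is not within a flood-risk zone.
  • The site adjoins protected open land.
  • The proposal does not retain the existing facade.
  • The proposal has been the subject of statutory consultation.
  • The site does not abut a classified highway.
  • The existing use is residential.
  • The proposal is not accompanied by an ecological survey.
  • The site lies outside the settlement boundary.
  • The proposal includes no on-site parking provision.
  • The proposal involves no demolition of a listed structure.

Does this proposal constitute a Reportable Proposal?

rule 7 — Tier III Project: the proposal does not retain the existing facade? yes; the proposal includes on-site parking provision? no; the site is not within a flood-risk zone? yes — 2 of 3 hold (need ≥2) → satisfied.
rule 2 — Chargeable Scheme: [the proposal is accompanied by an ecological survey? no] OR [the site is within a flood-risk zone? no] → not satisfied.
rule 9 — Tier I Scheme: [not a Tier III Project (rule 7)? no] OR [Chargeable Scheme (rule 2)? no] → not satisfied.
rule 3 — Class-F Alteration: [the proposal involves demolition of a listed structure? no] OR [the proposal includes no on-site parking provision? yes] → satisfied.
rule 11 — Listed Proposal: [the site does not abut a classified highway? yes] OR [Class-F Alteration (rule 3)? yes] OR [the site adjoins protected open land? yes] → satisfied.
rule 13 — Class-E Alteration: Tier I Scheme (rule 9)? no; the site lies within the settlement boundary? no; Listed Proposal (rule 11)? yes — 1 of 3 hold (need ≥2) → not satisfied.
rule 1 — Primary Project: [the proposal has been the subject of statutory consultation? yes] OR [the site abuts a classified highway? no] → satisfied.
rule 8 — Class-A Works: [the site does not adjoin protected open land? no] OR [the site abuts a classified highway? no] OR [the proposal involves no demolition of a listed structure? yes] → satisfied.
rule 4 — Chargeable Project: [the proposal is accompanied by an ecological survey? no] OR [Primary Project (rule 1)? yes] OR [Class-A Works (rule 8)? yes] → satisfied.
rule 12 — Reportable Proposal: Class-E Alteration (rule 13)? no; the existing use is non-residential? no; Chargeable Project (rule 4)? yes — 1 of 3 hold (need ≥2) → not satisfied.

No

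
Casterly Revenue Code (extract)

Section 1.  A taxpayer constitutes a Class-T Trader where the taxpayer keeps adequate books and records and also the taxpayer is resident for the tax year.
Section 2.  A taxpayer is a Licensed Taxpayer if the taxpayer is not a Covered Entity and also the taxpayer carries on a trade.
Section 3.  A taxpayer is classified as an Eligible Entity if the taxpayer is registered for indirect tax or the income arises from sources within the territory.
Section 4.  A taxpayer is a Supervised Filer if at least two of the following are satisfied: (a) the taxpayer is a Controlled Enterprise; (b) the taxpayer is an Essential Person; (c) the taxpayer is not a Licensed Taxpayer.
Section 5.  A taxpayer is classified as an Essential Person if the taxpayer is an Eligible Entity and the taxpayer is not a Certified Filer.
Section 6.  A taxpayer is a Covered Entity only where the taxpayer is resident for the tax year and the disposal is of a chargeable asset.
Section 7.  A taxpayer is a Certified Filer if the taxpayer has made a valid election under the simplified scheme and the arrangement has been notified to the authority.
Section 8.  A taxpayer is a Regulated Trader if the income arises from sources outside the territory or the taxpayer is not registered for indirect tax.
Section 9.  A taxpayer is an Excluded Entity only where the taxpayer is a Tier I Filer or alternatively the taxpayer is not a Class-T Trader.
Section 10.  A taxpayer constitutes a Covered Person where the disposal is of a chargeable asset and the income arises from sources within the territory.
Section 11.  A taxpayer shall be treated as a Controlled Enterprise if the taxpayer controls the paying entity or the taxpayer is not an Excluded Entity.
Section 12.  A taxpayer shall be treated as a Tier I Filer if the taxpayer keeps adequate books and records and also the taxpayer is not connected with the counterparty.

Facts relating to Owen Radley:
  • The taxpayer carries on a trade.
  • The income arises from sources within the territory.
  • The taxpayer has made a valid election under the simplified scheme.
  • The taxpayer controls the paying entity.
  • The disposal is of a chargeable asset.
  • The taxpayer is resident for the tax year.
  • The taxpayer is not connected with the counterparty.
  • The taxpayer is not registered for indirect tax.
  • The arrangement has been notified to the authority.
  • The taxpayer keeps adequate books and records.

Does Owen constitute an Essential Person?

section 3 — Eligible Entity: [the taxpayer is registered for indirect tax? no] OR [the income arises from sources within the territory? yes] → satisfied.
section 7 — Certified Filer: [the taxpayer has made a valid election under the simplified scheme? yes] AND [the arrangement has been notified to the authority? yes] → satisfied.
section 5 — Essential Person: [Eligible Entity (section 3)? yes] AND [not a Certified Filer (section 7)? no] → not satisfied.

No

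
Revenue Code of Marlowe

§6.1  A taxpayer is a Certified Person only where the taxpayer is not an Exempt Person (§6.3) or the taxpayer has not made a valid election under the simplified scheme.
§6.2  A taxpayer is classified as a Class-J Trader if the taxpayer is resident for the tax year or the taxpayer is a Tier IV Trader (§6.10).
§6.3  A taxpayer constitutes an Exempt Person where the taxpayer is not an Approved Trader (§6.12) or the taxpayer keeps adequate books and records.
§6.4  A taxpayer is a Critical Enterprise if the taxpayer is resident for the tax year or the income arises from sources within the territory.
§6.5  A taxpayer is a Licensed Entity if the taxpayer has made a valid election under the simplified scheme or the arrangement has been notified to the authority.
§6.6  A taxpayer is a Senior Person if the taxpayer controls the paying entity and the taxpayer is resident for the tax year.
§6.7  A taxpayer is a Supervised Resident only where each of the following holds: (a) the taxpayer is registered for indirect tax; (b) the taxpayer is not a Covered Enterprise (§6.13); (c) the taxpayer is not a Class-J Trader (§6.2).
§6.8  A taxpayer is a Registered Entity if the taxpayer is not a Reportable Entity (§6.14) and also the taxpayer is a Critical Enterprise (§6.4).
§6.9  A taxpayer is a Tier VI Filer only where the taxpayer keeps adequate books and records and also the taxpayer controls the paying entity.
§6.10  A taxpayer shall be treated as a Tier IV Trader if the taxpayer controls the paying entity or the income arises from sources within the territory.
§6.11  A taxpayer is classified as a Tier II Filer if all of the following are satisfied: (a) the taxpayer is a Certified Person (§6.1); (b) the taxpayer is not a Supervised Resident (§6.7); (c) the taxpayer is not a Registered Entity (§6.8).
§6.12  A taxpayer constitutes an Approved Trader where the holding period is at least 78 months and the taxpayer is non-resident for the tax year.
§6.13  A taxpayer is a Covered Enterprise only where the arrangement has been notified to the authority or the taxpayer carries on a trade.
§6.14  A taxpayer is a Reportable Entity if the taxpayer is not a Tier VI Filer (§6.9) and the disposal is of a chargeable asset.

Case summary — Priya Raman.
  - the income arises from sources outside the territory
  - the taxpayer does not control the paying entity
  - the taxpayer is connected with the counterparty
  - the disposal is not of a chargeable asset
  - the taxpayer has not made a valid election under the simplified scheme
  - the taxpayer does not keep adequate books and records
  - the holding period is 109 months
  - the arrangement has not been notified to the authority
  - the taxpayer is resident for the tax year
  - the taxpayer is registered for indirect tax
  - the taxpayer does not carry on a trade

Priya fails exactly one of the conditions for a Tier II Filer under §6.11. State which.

Registered Entity

§6.12 — Approved Trader: [holding period: 109 months ≥ 78 months? yes] AND [the taxpayer is non-resident for the tax year? no] → not satisfied.
§6.3 — Exempt Person: [not an Approved Trader (§6.12)? yes] OR [the taxpayer keeps adequate books and records? no] → satisfied.
§6.1 — Certified Person: [not an Exempt Person (§6.3)? no] OR [the taxpayer has not made a valid election under the simplified scheme? yes] → satisfied.
§6.13 — Covered Enterprise: [the arrangement has been notified to the authority? no] OR [the taxpayer carries on a trade? no] → not satisfied.
§6.10 — Tier IV Trader: [the taxpayer controls the paying entity? no] OR [the income arises from sources within the territory? no] → not satisfied.
§6.2 — Class-J Trader: [the taxpayer is resident for the tax year? yes] OR [Tier IV Trader (§6.10)? no] → satisfied.
§6.7 — Supervised Resident: [the taxpayer is registered for indirect tax? yes] AND [not a Covered Enterprise (§6.13)? yes] AND [not a Class-J Trader (§6.2)? no] → not satisfied.
§6.9 — Tier VI Filer: [the taxpayer keeps adequate books and records? no] AND [the taxpayer controls the paying entity? no] → not satisfied.
§6.14 — Reportable Entity: [not a Tier VI Filer (§6.9)? yes] AND [the disposal is of a chargeable asset? no] → not satisfied.
§6.4 — Critical Enterprise: [the taxpayer is resident for the tax year? yes] OR [the income arises from sources within the territory? no] → satisfied.
§6.8 — Registered Entity: [not a Reportable Entity (§6.14)? yes] AND [Critical Enterprise (§6.4)? yes] → satisfied.
§6.11 — Tier II Filer: [Certified Person (§6.1)? yes] AND [not a Supervised Resident (§6.7)? yes] AND [not a Registered Entity (§6.8)? no] → not satisfied.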